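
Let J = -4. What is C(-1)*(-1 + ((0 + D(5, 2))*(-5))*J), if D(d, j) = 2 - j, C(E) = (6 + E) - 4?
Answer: -1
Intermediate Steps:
C(E) = 2 + E
C(-1)*(-1 + ((0 + D(5, 2))*(-5))*J) = (2 - 1)*(-1 + ((0 + (2 - 1*2))*(-5))*(-4)) = 1*(-1 + ((0 + (2 - 2))*(-5))*(-4)) = 1*(-1 + ((0 + 0)*(-5))*(-4)) = 1*(-1 + (0*(-5))*(-4)) = 1*(-1 + 0*(-4)) = 1*(-1 + 0) = 1*(-1) = -1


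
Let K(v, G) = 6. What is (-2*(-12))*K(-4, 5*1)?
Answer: 144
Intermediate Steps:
(-2*(-12))*K(-4, 5*1) = -2*(-12)*6 = 24*6 = 144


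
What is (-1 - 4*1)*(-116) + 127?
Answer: 707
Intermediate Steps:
(-1 - 4*1)*(-116) + 127 = (-1 - 4)*(-116) + 127 = -5*(-116) + 127 = 580 + 127 = 707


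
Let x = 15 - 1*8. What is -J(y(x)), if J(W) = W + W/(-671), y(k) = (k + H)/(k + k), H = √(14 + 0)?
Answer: -335/671 - 335*√14/4697 ≈ -0.76612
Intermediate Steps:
H = √14 ≈ 3.7417
x = 7 (x = 15 - 8 = 7)
y(k) = (k + √14)/(2*k) (y(k) = (k + √14)/(k + k) = (k + √14)/((2*k)) = (k + √14)*(1/(2*k)) = (k + √14)/(2*k))
J(W) = 670*W/671 (J(W) = W + W*(-1/671) = W - W/671 = 670*W/671)
-J(y(x)) = -670*(½)*(7 + √14)/7/671 = -670*(½)*(⅐)*(7 + √14)/671 = -670*(½ + √14/14)/671 = -(335/671 + 335*√14/4697) = -335/671 - 335*√14/4697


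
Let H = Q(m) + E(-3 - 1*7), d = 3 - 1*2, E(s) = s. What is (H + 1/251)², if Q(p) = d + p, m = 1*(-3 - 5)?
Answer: 18198756/63001 ≈ 288.86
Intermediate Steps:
d = 1 (d = 3 - 2 = 1)
m = -8 (m = 1*(-8) = -8)
Q(p) = 1 + p
H = -17 (H = (1 - 8) + (-3 - 1*7) = -7 + (-3 - 7) = -7 - 10 = -17)
(H + 1/251)² = (-17 + 1/251)² = (-4266/251)² = 18198756/63001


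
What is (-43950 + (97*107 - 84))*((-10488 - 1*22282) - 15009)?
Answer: 1608002245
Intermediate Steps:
(-43950 + (97*107 - 84))*((-10488 - 1*22282) - 15009) = (-43950 + (10379 - 84))*((-10488 - 22282) - 15009) = (-43950 + 10295)*(-32770 - 15009) = -33655*(-47779) = 1608002245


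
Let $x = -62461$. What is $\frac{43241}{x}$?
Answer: $- \frac{43241}{62461} \approx -0.69229$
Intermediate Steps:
$\frac{43241}{x} = \frac{43241}{-62461} = 43241 \left(- \frac{1}{62461}\right) = - \frac{43241}{62461}$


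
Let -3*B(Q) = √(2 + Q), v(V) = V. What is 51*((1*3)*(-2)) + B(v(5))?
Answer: -306 - √7/3 ≈ -306.88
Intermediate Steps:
B(Q) = -√(2 + Q)/3
51*((1*3)*(-2)) + B(v(5)) = 51*((1*3)*(-2)) - √(2 + 5)/3 = 51*(3*(-2)) - √7/3 = 51*(-6) - √7/3 = -306 - √7/3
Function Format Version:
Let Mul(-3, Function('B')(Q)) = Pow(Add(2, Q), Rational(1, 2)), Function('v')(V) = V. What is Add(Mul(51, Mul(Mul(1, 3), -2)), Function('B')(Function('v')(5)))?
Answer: Add(-306, Mul(Rational(-1, 3), Pow(7, Rational(1, 2)))) ≈ -306.88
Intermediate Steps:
Function('B')(Q) = Mul(Rational(-1, 3), Pow(Add(2, Q), Rational(1, 2)))
Add(Mul(51, Mul(Mul(1, 3), -2)), Function('B')(Function('v')(5))) = Add(Mul(51, Mul(Mul(1, 3), -2)), Mul(Rational(-1, 3), Pow(Add(2, 5), Rational(1, 2)))) = Add(Mul(51, Mul(3, -2)), Mul(Rational(-1, 3), Pow(7, Rational(1, 2)))) = Add(Mul(51, -6), Mul(Rational(-1, 3), Pow(7, Rational(1, 2)))) = Add(-306, Mul(Rational(-1, 3), Pow(7, Rational(1, 2))))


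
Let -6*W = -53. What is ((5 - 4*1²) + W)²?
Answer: 3481/36 ≈ 96.694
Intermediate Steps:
W = 53/6 (W = -⅙*(-53) = 53/6 ≈ 8.8333)
((5 - 4*1²) + W)² = ((5 - 4*1²) + 53/6)² = ((5 - 4*1) + 53/6)² = ((5 - 4) + 53/6)² = (1 + 53/6)² = (59/6)² = 3481/36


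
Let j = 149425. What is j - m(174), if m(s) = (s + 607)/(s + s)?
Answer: 51999119/348 ≈ 1.4942e+5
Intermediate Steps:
m(s) = (607 + s)/(2*s) (m(s) = (607 + s)/((2*s)) = (607 + s)*(1/(2*s)) = (607 + s)/(2*s))
j - m(174) = 149425 - (607 + 174)/(2*174) = 149425 - 781/(2*174) = 149425 - 1*781/348 = 149425 - 781/348 = 51999119/348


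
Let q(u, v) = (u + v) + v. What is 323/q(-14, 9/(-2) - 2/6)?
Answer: -969/71 ≈ -13.648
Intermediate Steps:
q(u, v) = u + 2*v
323/q(-14, 9/(-2) - 2/6) = 323/(-14 + 2*(9/(-2) - 2/6)) = 323/(-14 + 2*(9*(-1/2) - 2*1/6)) = 323/(-14 + 2*(-9/2 - 1/3)) = 323/(-14 + 2*(-29/6)) = 323/(-14 - 29/3) = 323/(-71/3) = 323*(-3/71) = -969/71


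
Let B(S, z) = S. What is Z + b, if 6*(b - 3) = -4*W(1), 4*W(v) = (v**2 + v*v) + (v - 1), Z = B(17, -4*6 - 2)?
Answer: 59/3 ≈ 19.667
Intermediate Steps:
Z = 17
W(v) = -1/4 + v**2/2 + v/4 (W(v) = ((v**2 + v*v) + (v - 1))/4 = ((v**2 + v**2) + (-1 + v))/4 = (2*v**2 + (-1 + v))/4 = (-1 + v + 2*v**2)/4 = -1/4 + v**2/2 + v/4)
b = 8/3 (b = 3 + (-4*(-1/4 + (1/2)*1**2 + (1/4)*1))/6 = 3 + (-4*(-1/4 + (1/2)*1 + 1/4))/6 = 3 + (-4*(-1/4 + 1/2 + 1/4))/6 = 3 + (-4*1/2)/6 = 3 + (1/6)*(-2) = 3 - 1/3 = 8/3 ≈ 2.6667)
Z + b = 17 + 8/3 = 59/3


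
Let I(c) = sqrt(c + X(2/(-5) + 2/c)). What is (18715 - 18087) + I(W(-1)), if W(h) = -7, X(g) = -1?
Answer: 628 + 2*I*sqrt(2) ≈ 628.0 + 2.8284*I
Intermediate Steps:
I(c) = sqrt(-1 + c) (I(c) = sqrt(c - 1) = sqrt(-1 + c))
(18715 - 18087) + I(W(-1)) = (18715 - 18087) + sqrt(-1 - 7) = 628 + sqrt(-8) = 628 + 2*I*sqrt(2)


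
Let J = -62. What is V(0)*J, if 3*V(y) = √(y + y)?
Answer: 0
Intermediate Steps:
V(y) = √2*√y/3 (V(y) = √(y + y)/3 = √(2*y)/3 = (√2*√y)/3 = √2*√y/3)
V(0)*J = (√2*√0/3)*(-62) = ((⅓)*√2*0)*(-62) = 0*(-62) = 0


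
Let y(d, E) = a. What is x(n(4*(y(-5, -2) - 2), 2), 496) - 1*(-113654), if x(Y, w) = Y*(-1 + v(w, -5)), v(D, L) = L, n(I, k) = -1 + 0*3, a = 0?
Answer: 113660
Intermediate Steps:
y(d, E) = 0
n(I, k) = -1 (n(I, k) = -1 + 0 = -1)
x(Y, w) = -6*Y (x(Y, w) = Y*(-1 - 5) = Y*(-6) = -6*Y)
x(n(4*(y(-5, -2) - 2), 2), 496) - 1*(-113654) = -6*(-1) - 1*(-113654) = 6 + 113654 = 113660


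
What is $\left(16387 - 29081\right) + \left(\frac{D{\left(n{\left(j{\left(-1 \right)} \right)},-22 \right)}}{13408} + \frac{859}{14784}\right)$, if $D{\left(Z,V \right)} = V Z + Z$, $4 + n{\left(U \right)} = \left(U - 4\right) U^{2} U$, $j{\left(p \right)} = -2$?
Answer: $- \frac{78632999191}{6194496} \approx -12694.0$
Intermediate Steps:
$n{\left(U \right)} = -4 + U^{3} \left(-4 + U\right)$ ($n{\left(U \right)} = -4 + \left(U - 4\right) U^{2} U = -4 + \left(-4 + U\right) U^{2} U = -4 + U^{2} \left(-4 + U\right) U = -4 + U^{3} \left(-4 + U\right)$)
$D{\left(Z,V \right)} = Z + V Z$
$\left(16387 - 29081\right) + \left(\frac{D{\left(n{\left(j{\left(-1 \right)} \right)},-22 \right)}}{13408} + \frac{859}{14784}\right) = \left(16387 - 29081\right) + \left(\frac{\left(-4 + \left(-2\right)^{4} - 4 \left(-2\right)^{3}\right) \left(1 - 22\right)}{13408} + \frac{859}{14784}\right) = -12694 + \left(\left(-4 + 16 - -32\right) \left(-21\right) \frac{1}{13408} + 859 \cdot \frac{1}{14784}\right) = -12694 + \left(\left(-4 + 16 + 32\right) \left(-21\right) \frac{1}{13408} + \frac{859}{14784}\right) = -12694 + \left(44 \left(-21\right) \frac{1}{13408} + \frac{859}{14784}\right) = -12694 + \left(\left(-924\right) \frac{1}{13408} + \frac{859}{14784}\right) = -12694 + \left(- \frac{231}{3352} + \frac{859}{14784}\right) = -12694 - \frac{66967}{6194496} = - \frac{78632999191}{6194496}$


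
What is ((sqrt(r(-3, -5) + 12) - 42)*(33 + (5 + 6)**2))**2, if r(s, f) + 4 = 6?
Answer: 42167048 - 1992144*sqrt(14) ≈ 3.4713e+7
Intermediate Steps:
r(s, f) = 2 (r(s, f) = -4 + 6 = 2)
((sqrt(r(-3, -5) + 12) - 42)*(33 + (5 + 6)**2))**2 = ((sqrt(2 + 12) - 42)*(33 + (5 + 6)**2))**2 = ((sqrt(14) - 42)*(33 + 11**2))**2 = ((-42 + sqrt(14))*(33 + 121))**2 = ((-42 + sqrt(14))*154)**2 = (-6468 + 154*sqrt(14))**2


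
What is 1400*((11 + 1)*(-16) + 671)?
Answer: 670600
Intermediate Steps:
1400*((11 + 1)*(-16) + 671) = 1400*(12*(-16) + 671) = 1400*(-192 + 671) = 1400*479 = 670600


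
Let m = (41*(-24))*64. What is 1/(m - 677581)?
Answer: -1/740557 ≈ -1.3503e-6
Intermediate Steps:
m = -62976 (m = -984*64 = -62976)
1/(m - 677581) = 1/(-62976 - 677581) = 1/(-740557) = -1/740557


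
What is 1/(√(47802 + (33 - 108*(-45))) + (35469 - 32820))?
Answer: 883/2321502 - √5855/2321502 ≈ 0.00034740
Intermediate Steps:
1/(√(47802 + (33 - 108*(-45))) + (35469 - 32820)) = 1/(√(47802 + (33 + 4860)) + 2649) = 1/(√(47802 + 4893) + 2649) = 1/(√52695 + 2649) = 1/(3*√5855 + 2649) = 1/(2649 + 3*√5855)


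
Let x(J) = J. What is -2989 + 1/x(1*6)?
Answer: -17933/6 ≈ -2988.8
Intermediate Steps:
-2989 + 1/x(1*6) = -2989 + 1/(1*6) = -2989 + 1/6 = -2989 + ⅙ = -17933/6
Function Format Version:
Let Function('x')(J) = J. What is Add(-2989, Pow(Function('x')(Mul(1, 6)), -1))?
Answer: Rational(-17933, 6) ≈ -2988.8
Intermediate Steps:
Add(-2989, Pow(Function('x')(Mul(1, 6)), -1)) = Add(-2989, Pow(Mul(1, 6), -1)) = Add(-2989, Pow(6, -1)) = Add(-2989, Rational(1, 6)) = Rational(-17933, 6)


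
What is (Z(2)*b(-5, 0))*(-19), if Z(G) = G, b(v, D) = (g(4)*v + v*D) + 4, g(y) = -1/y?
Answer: -399/2 ≈ -199.50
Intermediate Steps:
b(v, D) = 4 - v/4 + D*v (b(v, D) = ((-1/4)*v + v*D) + 4 = ((-1*1/4)*v + D*v) + 4 = (-v/4 + D*v) + 4 = 4 - v/4 + D*v)
(Z(2)*b(-5, 0))*(-19) = (2*(4 - 1/4*(-5) + 0*(-5)))*(-19) = (2*(4 + 5/4 + 0))*(-19) = (2*(21/4))*(-19) = (21/2)*(-19) = -399/2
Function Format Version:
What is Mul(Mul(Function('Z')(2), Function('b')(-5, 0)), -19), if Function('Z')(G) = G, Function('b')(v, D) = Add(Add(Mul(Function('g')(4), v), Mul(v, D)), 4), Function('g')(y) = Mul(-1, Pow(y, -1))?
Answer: Rational(-399, 2) ≈ -199.50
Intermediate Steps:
Function('b')(v, D) = Add(4, Mul(Rational(-1, 4), v), Mul(D, v)) (Function('b')(v, D) = Add(Add(Mul(Mul(-1, Pow(4, -1)), v), Mul(v, D)), 4) = Add(Add(Mul(Mul(-1, Rational(1, 4)), v), Mul(D, v)), 4) = Add(Add(Mul(Rational(-1, 4), v), Mul(D, v)), 4) = Add(4, Mul(Rational(-1, 4), v), Mul(D, v)))
Mul(Mul(Function('Z')(2), Function('b')(-5, 0)), -19) = Mul(Mul(2, Add(4, Mul(Rational(-1, 4), -5), Mul(0, -5))), -19) = Mul(Mul(2, Add(4, Rational(5, 4), 0)), -19) = Mul(Mul(2, Rational(21, 4)), -19) = Mul(Rational(21, 2), -19) = Rational(-399, 2)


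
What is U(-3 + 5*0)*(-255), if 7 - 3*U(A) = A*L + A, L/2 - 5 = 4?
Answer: -5440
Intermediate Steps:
L = 18 (L = 10 + 2*4 = 10 + 8 = 18)
U(A) = 7/3 - 19*A/3 (U(A) = 7/3 - (A*18 + A)/3 = 7/3 - (18*A + A)/3 = 7/3 - 19*A/3)
U(-3 + 5*0)*(-255) = (7/3 - 19*(-3 + 5*0)/3)*(-255) = (7/3 - 19*(-3 + 0)/3)*(-255) = (7/3 - 19/3*(-3))*(-255) = (7/3 + 19)*(-255) = (64/3)*(-255) = -5440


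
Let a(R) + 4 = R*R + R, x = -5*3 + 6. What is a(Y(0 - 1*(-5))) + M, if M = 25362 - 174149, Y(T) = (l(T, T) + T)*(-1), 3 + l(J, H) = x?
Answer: -148735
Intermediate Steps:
x = -9 (x = -15 + 6 = -9)
l(J, H) = -12 (l(J, H) = -3 - 9 = -12)
Y(T) = 12 - T (Y(T) = (-12 + T)*(-1) = 12 - T)
a(R) = -4 + R + R² (a(R) = -4 + (R*R + R) = -4 + (R² + R) = -4 + (R + R²) = -4 + R + R²)
M = -148787
a(Y(0 - 1*(-5))) + M = (-4 + (12 - (0 - 1*(-5))) + (12 - (0 - 1*(-5)))²) - 148787 = (-4 + (12 - (0 + 5)) + (12 - (0 + 5))²) - 148787 = (-4 + (12 - 1*5) + (12 - 1*5)²) - 148787 = (-4 + (12 - 5) + (12 - 5)²) - 148787 = (-4 + 7 + 7²) - 148787 = (-4 + 7 + 49) - 148787 = 52 - 148787 = -148735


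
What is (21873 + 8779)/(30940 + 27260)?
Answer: 79/150 ≈ 0.52667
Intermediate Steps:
(21873 + 8779)/(30940 + 27260) = 30652/58200 = 30652*(1/58200) = 79/150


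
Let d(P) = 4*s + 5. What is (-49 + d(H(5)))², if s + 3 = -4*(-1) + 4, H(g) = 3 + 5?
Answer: 576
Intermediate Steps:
H(g) = 8
s = 5 (s = -3 + (-4*(-1) + 4) = -3 + (4 + 4) = -3 + 8 = 5)
d(P) = 25 (d(P) = 4*5 + 5 = 20 + 5 = 25)
(-49 + d(H(5)))² = (-49 + 25)² = (-24)² = 576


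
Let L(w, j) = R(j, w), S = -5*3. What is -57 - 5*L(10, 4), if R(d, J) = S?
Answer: 18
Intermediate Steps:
S = -15
R(d, J) = -15
L(w, j) = -15
-57 - 5*L(10, 4) = -57 - 5*(-15) = -57 + 75 = 18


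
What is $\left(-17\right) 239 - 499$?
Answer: $-4562$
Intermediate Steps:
$\left(-17\right) 239 - 499 = -4063 - 499 = -4562$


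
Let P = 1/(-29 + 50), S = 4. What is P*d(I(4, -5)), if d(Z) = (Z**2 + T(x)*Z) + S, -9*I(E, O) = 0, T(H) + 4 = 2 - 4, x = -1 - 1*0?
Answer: 4/21 ≈ 0.19048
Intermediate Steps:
x = -1 (x = -1 + 0 = -1)
T(H) = -6 (T(H) = -4 + (2 - 4) = -4 - 2 = -6)
I(E, O) = 0 (I(E, O) = -1/9*0 = 0)
d(Z) = 4 + Z**2 - 6*Z (d(Z) = (Z**2 - 6*Z) + 4 = 4 + Z**2 - 6*Z)
P = 1/21 ≈ 0.047619
P*d(I(4, -5)) = (4 + 0**2 - 6*0)/21 = (4 + 0 + 0)/21 = (1/21)*4 = 4/21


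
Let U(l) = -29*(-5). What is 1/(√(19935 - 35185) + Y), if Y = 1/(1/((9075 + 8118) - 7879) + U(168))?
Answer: 6289422867/13907496655827923 - 9119669909805*I*√610/27814993311655846 ≈ 4.5223e-7 - 0.0080978*I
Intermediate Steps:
U(l) = 145
Y = 9314/1350531 (Y = 1/(1/((9075 + 8118) - 7879) + 145) = 1/(1/(17193 - 7879) + 145) = 1/(1/9314 + 145) = 1/(1350531/9314) = 9314/1350531 ≈ 0.0068965)
1/(√(19935 - 35185) + Y) = 1/(√(19935 - 35185) + 9314/1350531) = 1/(√(-15250) + 9314/1350531) = 1/(5*I*√610 + 9314/1350531) = 1/(9314/1350531 + 5*I*√610)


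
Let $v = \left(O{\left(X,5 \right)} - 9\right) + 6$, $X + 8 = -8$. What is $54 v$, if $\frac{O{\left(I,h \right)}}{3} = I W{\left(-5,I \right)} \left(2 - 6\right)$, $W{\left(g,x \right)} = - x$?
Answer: $165726$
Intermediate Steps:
$X = -16$ ($X = -8 - 8 = -16$)
$O{\left(I,h \right)} = 12 I^{2}$ ($O{\left(I,h \right)} = 3 I \left(- I\right) \left(2 - 6\right) = 3 - I^{2} \left(2 - 6\right) = 3 - I^{2} \left(-4\right) = 3 \cdot 4 I^{2} = 12 I^{2}$)
$v = 3069$ ($v = \left(12 \left(-16\right)^{2} - 9\right) + 6 = \left(12 \cdot 256 - 9\right) + 6 = \left(3072 - 9\right) + 6 = 3063 + 6 = 3069$)
$54 v = 54 \cdot 3069 = 165726$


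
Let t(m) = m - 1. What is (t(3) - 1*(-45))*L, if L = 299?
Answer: 14053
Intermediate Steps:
t(m) = -1 + m
(t(3) - 1*(-45))*L = ((-1 + 3) - 1*(-45))*299 = (2 + 45)*299 = 47*299 = 14053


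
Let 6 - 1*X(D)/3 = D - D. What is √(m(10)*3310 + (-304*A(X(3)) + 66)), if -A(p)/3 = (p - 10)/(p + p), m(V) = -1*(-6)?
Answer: √181158/3 ≈ 141.88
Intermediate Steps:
X(D) = 18 (X(D) = 18 - 3*(D - D) = 18 - 3*0 = 18 + 0 = 18)
m(V) = 6
A(p) = -3*(-10 + p)/(2*p) (A(p) = -3*(p - 10)/(p + p) = -3*(-10 + p)/(2*p))
√(m(10)*3310 + (-304*A(X(3)) + 66)) = √(6*3310 + (-304*(-3/2 + 15/18) + 66)) = √(19860 + (-304*(-3/2 + 15*(1/18)) + 66)) = √(19860 + (-304*(-3/2 + ⅚) + 66)) = √(19860 + (-304*(-⅔) + 66)) = √(19860 + (608/3 + 66)) = √(19860 + 806/3) = √(60386/3) = √181158/3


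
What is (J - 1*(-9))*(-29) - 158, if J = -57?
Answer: 1234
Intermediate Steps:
(J - 1*(-9))*(-29) - 158 = (-57 - 1*(-9))*(-29) - 158 = (-57 + 9)*(-29) - 158 = -48*(-29) - 158 = 1392 - 158 = 1234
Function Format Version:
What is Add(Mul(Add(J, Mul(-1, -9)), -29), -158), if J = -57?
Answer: 1234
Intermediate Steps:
Add(Mul(Add(J, Mul(-1, -9)), -29), -158) = Add(Mul(Add(-57, Mul(-1, -9)), -29), -158) = Add(Mul(Add(-57, 9), -29), -158) = Add(Mul(-48, -29), -158) = Add(1392, -158) = 1234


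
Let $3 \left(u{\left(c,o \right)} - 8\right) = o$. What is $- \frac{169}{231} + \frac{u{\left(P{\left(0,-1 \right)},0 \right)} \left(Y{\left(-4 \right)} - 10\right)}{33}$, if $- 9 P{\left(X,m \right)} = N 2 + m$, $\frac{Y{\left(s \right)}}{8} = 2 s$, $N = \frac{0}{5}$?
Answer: $- \frac{4313}{231} \approx -18.671$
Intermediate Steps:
$N = 0$ ($N = 0 \cdot \frac{1}{5} = 0$)
$Y{\left(s \right)} = 16 s$ ($Y{\left(s \right)} = 8 \cdot 2 s = 16 s$)
$P{\left(X,m \right)} = - \frac{m}{9}$ ($P{\left(X,m \right)} = - \frac{0 \cdot 2 + m}{9} = - \frac{0 + m}{9} = - \frac{m}{9}$)
$u{\left(c,o \right)} = 8 + \frac{o}{3}$
$- \frac{169}{231} + \frac{u{\left(P{\left(0,-1 \right)},0 \right)} \left(Y{\left(-4 \right)} - 10\right)}{33} = - \frac{169}{231} + \frac{\left(8 + \frac{1}{3} \cdot 0\right) \left(16 \left(-4\right) - 10\right)}{33} = \left(-169\right) \frac{1}{231} + \left(8 + 0\right) \left(-64 - 10\right) \frac{1}{33} = - \frac{169}{231} + 8 \left(-74\right) \frac{1}{33} = - \frac{169}{231} - \frac{592}{33} = - \frac{4313}{231}$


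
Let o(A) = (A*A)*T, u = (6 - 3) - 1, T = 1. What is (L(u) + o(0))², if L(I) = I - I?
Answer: 0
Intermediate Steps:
u = 2 (u = 3 - 1 = 2)
o(A) = A² (o(A) = (A*A)*1 = A²*1 = A²)
L(I) = 0
(L(u) + o(0))² = (0 + 0²)² = (0 + 0)² = 0² = 0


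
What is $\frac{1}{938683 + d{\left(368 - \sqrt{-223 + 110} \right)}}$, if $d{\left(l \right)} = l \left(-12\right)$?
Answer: $\frac{934267}{872854843561} - \frac{12 i \sqrt{113}}{872854843561} \approx 1.0704 \cdot 10^{-6} - 1.4614 \cdot 10^{-10} i$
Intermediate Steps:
$d{\left(l \right)} = - 12 l$
$\frac{1}{938683 + d{\left(368 - \sqrt{-223 + 110} \right)}} = \frac{1}{938683 - 12 \left(368 - \sqrt{-223 + 110}\right)} = \frac{1}{938683 - 12 \left(368 - \sqrt{-113}\right)} = \frac{1}{938683 - 12 \left(368 - i \sqrt{113}\right)} = \frac{1}{938683 - \left(4416 - 12 i \sqrt{113}\right)} = \frac{1}{934267 + 12 i \sqrt{113}}$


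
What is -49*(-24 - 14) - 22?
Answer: 1840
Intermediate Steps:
-49*(-24 - 14) - 22 = -49*(-38) - 22 = 1862 - 22 = 1840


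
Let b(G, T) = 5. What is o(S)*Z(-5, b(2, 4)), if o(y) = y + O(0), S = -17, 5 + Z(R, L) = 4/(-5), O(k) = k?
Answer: 493/5 ≈ 98.600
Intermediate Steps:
Z(R, L) = -29/5 (Z(R, L) = -5 + 4/(-5) = -5 + 4*(-⅕) = -5 - ⅘ = -29/5)
o(y) = y (o(y) = y + 0 = y)
o(S)*Z(-5, b(2, 4)) = -17*(-29/5) = 493/5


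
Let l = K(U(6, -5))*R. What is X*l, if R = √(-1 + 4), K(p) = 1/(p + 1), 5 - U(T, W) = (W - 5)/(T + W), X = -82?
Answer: -41*√3/8 ≈ -8.8768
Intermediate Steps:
U(T, W) = 5 - (-5 + W)/(T + W) (U(T, W) = 5 - (W - 5)/(T + W) = 5 - (-5 + W)/(T + W))
K(p) = 1/(1 + p)
R = √3 ≈ 1.7320
l = √3/16 (l = √3/(1 + (5 + 4*(-5) + 5*6)/(6 - 5)) = √3/(1 + (5 - 20 + 30)/1) = √3/(1 + 1*15) = √3/(1 + 15) = √3/16 ≈ 0.10825)
X*l = -41*√3/8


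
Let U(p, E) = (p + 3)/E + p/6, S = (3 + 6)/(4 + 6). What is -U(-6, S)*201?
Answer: 871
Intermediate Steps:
S = 9/10 ≈ 0.90000
U(p, E) = p/6 + (3 + p)/E (U(p, E) = (3 + p)/E + p*(1/6) = (3 + p)/E + p/6 = p/6 + (3 + p)/E)
-U(-6, S)*201 = -(3 - 6 + (1/6)*(9/10)*(-6))/9/10*201 = -10*(3 - 6 - 9/10)/9*201 = -10*(-39)/(9*10)*201 = -1*(-13/3)*201 = (13/3)*201 = 871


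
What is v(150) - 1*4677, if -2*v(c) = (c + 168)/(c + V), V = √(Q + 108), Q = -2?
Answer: -52380294/11197 + 159*√106/22394 ≈ -4678.0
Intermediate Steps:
V = √106 (V = √(-2 + 108) = √106 ≈ 10.296)
v(c) = -(168 + c)/(2*(c + √106)) (v(c) = -(c + 168)/(2*(c + √106)) = -(168 + c)/(2*(c + √106)))
v(150) - 1*4677 = (-84 - ½*150)/(150 + √106) - 1*4677 = (-84 - 75)/(150 + √106) - 4677 = -159/(150 + √106) - 4677 = -4677 - 159/(150 + √106)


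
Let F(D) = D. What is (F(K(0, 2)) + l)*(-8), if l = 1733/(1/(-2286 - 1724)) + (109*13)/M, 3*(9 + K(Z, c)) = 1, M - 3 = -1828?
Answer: 304381067608/5475 ≈ 5.5595e+7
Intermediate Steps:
M = -1825 (M = 3 - 1828 = -1825)
K(Z, c) = -26/3 (K(Z, c) = -9 + (⅓)*1 = -9 + ⅓ = -26/3)
l = -12682528667/1825 (l = 1733/(1/(-2286 - 1724)) + (109*13)/(-1825) = 1733/(1/(-4010)) + 1417*(-1/1825) = 1733/(-1/4010) - 1417/1825 = 1733*(-4010) - 1417/1825 = -6949330 - 1417/1825 = -12682528667/1825 ≈ -6.9493e+6)
(F(K(0, 2)) + l)*(-8) = (-26/3 - 12682528667/1825)*(-8) = -38047633451/5475*(-8) = 304381067608/5475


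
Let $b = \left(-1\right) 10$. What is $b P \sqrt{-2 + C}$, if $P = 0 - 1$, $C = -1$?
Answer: $10 i \sqrt{3} \approx 17.32 i$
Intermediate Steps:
$b = -10$
$P = -1$ ($P = 0 - 1 = -1$)
$b P \sqrt{-2 + C} = \left(-10\right) \left(-1\right) \sqrt{-2 - 1} = 10 \sqrt{-3} = 10 i \sqrt{3}$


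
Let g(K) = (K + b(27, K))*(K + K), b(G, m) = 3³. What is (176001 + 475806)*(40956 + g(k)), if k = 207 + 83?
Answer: 146536642512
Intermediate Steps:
b(G, m) = 27
k = 290
g(K) = 2*K*(27 + K) (g(K) = (K + 27)*(K + K) = (27 + K)*(2*K) = 2*K*(27 + K))
(176001 + 475806)*(40956 + g(k)) = (176001 + 475806)*(40956 + 2*290*(27 + 290)) = 651807*(40956 + 2*290*317) = 651807*(40956 + 183860) = 651807*224816 = 146536642512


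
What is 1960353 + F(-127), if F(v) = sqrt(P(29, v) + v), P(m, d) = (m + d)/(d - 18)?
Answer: 1960353 + I*sqrt(2655965)/145 ≈ 1.9604e+6 + 11.239*I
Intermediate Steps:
P(m, d) = (d + m)/(-18 + d)
F(v) = sqrt(v + (29 + v)/(-18 + v)) (F(v) = sqrt((v + 29)/(-18 + v) + v) = sqrt((29 + v)/(-18 + v) + v) = sqrt(v + (29 + v)/(-18 + v)))
1960353 + F(-127) = 1960353 + sqrt((29 - 127 - 127*(-18 - 127))/(-18 - 127)) = 1960353 + sqrt((29 - 127 - 127*(-145))/(-145)) = 1960353 + sqrt(-(29 - 127 + 18415)/145) = 1960353 + sqrt(-1/145*18317) = 1960353 + sqrt(-18317/145) = 1960353 + I*sqrt(2655965)/145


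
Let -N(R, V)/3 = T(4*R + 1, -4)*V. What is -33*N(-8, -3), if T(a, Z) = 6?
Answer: -1782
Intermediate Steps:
N(R, V) = -18*V
-33*N(-8, -3) = -(-594)*(-3) = -33*54 = -1782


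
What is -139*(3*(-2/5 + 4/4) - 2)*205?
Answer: 5699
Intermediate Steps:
-139*(3*(-2/5 + 4/4) - 2)*205 = -139*(3*(-2*1/5 + 4*(1/4)) - 2)*205 = -139*(3*(-2/5 + 1) - 2)*205 = -139*(3*(3/5) - 2)*205 = -139*(9/5 - 2)*205 = -139*(-1/5)*205 = (139/5)*205 = 5699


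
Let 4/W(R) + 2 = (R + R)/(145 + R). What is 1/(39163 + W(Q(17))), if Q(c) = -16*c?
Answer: 145/5678889 ≈ 2.5533e-5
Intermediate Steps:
W(R) = 4/(-2 + 2*R/(145 + R)) (W(R) = 4/(-2 + (R + R)/(145 + R)) = 4/(-2 + (2*R)/(145 + R)) = 4/(-2 + 2*R/(145 + R)))
1/(39163 + W(Q(17))) = 1/(39163 + (-2 - (-32)*17/145)) = 1/(39163 + (-2 - 2/145*(-272))) = 1/(39163 + (-2 + 544/145)) = 1/(39163 + 254/145) = 1/(5678889/145) = 145/5678889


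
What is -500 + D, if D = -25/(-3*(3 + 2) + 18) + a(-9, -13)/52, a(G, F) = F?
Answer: -6103/12 ≈ -508.58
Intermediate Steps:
D = -103/12 (D = -25/(-3*(3 + 2) + 18) - 13/52 = -25/(-3*5 + 18) - 13*1/52 = -25/(-15 + 18) - ¼ = -25/3 - ¼ = -103/12 ≈ -8.5833)
-500 + D = -500 - 103/12 = -6103/12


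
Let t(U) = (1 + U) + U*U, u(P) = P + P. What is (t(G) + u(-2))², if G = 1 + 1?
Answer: 9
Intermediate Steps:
G = 2
u(P) = 2*P
t(U) = 1 + U + U² (t(U) = (1 + U) + U² = 1 + U + U²)
(t(G) + u(-2))² = ((1 + 2 + 2²) + 2*(-2))² = ((1 + 2 + 4) - 4)² = (7 - 4)² = 3² = 9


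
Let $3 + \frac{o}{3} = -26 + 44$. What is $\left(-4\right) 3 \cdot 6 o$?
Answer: $-3240$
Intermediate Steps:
$o = 45$ ($o = -9 + 3 \left(-26 + 44\right) = -9 + 3 \cdot 18 = -9 + 54 = 45$)
$\left(-4\right) 3 \cdot 6 o = \left(-4\right) 3 \cdot 6 \cdot 45 = \left(-12\right) 6 \cdot 45 = \left(-72\right) 45 = -3240$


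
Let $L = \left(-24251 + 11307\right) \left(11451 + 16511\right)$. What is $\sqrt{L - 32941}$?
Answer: $i \sqrt{361973069} \approx 19026.0 i$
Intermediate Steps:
$L = -361940128$ ($L = \left(-12944\right) 27962 = -361940128$)
$\sqrt{L - 32941} = \sqrt{-361940128 - 32941} = \sqrt{-361973069} = i \sqrt{361973069}$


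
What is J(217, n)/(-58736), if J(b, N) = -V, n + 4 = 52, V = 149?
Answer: 149/58736 ≈ 0.0025368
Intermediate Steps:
n = 48 (n = -4 + 52 = 48)
J(b, N) = -149 (J(b, N) = -1*149 = -149)
J(217, n)/(-58736) = -149/(-58736) = -149*(-1/58736) = 149/58736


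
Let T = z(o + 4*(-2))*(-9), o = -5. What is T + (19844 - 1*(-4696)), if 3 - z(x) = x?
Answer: 24396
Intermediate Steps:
z(x) = 3 - x
T = -144 (T = (3 - (-5 + 4*(-2)))*(-9) = (3 - (-5 - 8))*(-9) = (3 - 1*(-13))*(-9) = (3 + 13)*(-9) = 16*(-9) = -144)
T + (19844 - 1*(-4696)) = -144 + (19844 - 1*(-4696)) = -144 + (19844 + 4696) = -144 + 24540 = 24396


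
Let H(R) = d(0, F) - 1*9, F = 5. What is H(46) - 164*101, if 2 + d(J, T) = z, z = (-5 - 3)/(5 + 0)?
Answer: -82883/5 ≈ -16577.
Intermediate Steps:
z = -8/5 ≈ -1.6000
d(J, T) = -18/5 (d(J, T) = -2 - 8/5 = -18/5)
H(R) = -63/5 (H(R) = -18/5 - 1*9 = -18/5 - 9 = -63/5)
H(46) - 164*101 = -63/5 - 164*101 = -63/5 - 16564 = -82883/5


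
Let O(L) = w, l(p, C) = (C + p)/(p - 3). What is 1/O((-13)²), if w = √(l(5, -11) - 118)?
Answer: -I/11 ≈ -0.090909*I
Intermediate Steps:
l(p, C) = (C + p)/(-3 + p)
w = 11*I (w = √((-11 + 5)/(-3 + 5) - 118) = √(-6/2 - 118) = √((½)*(-6) - 118) = √(-3 - 118) = √(-121) = 11*I ≈ 11.0*I)
O(L) = 11*I
1/O((-13)²) = 1/(11*I) = -I/11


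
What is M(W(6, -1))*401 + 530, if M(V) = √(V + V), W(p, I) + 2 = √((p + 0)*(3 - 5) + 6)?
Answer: 530 + 401*√(-4 + 2*I*√6) ≈ 962.31 + 911.1*I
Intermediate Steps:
W(p, I) = -2 + √(6 - 2*p) (W(p, I) = -2 + √((p + 0)*(3 - 5) + 6) = -2 + √(p*(-2) + 6) = -2 + √(-2*p + 6) = -2 + √(6 - 2*p))
M(V) = √2*√V (M(V) = √(2*V) = √2*√V)
M(W(6, -1))*401 + 530 = (√2*√(-2 + √(6 - 2*6)))*401 + 530 = (√2*√(-2 + √(6 - 12)))*401 + 530 = (√2*√(-2 + √(-6)))*401 + 530 = (√2*√(-2 + I*√6))*401 + 530 = 401*√2*√(-2 + I*√6) + 530 = 530 + 401*√2*√(-2 + I*√6)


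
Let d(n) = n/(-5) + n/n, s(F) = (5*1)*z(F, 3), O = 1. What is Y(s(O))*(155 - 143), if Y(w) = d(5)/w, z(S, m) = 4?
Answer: 0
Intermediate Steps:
s(F) = 20 (s(F) = (5*1)*4 = 5*4 = 20)
d(n) = 1 - n/5 (d(n) = n*(-1/5) + 1 = -n/5 + 1 = 1 - n/5)
Y(w) = 0 (Y(w) = (1 - 1/5*5)/w = (1 - 1)/w = 0/w = 0)
Y(s(O))*(155 - 143) = 0*(155 - 143) = 0*12 = 0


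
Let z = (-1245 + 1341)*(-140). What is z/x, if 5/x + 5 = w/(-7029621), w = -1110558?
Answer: 10165880704/781069 ≈ 13015.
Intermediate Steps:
z = -13440 (z = 96*(-140) = -13440)
x = -11716035/11345849 (x = 5/(-5 - 1110558/(-7029621)) = 5/(-5 - 1110558*(-1/7029621)) = 5/(-5 + 370186/2343207) = 5/(-11345849/2343207) = 5*(-2343207/11345849) = -11716035/11345849 ≈ -1.0326)
z/x = -13440/(-11716035/11345849) = -13440*(-11345849/11716035) = 10165880704/781069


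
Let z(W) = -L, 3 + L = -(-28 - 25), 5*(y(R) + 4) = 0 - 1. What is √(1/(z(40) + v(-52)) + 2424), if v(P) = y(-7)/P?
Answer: 2*√102082547611/12979 ≈ 49.234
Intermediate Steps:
y(R) = -21/5 (y(R) = -4 + (0 - 1)/5 = -4 + (⅕)*(-1) = -4 - ⅕ = -21/5)
v(P) = -21/(5*P)
L = 50 (L = -3 - (-28 - 25) = -3 - 1*(-53) = -3 + 53 = 50)
z(W) = -50 (z(W) = -1*50 = -50)
√(1/(z(40) + v(-52)) + 2424) = √(1/(-50 - 21/5/(-52)) + 2424) = √(1/(-50 - 21/5*(-1/52)) + 2424) = √(1/(-50 + 21/260) + 2424) = √(1/(-12979/260) + 2424) = √(-260/12979 + 2424) = √(31460836/12979) = 2*√102082547611/12979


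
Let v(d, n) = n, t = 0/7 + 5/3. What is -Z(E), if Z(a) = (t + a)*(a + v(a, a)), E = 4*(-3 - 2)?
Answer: -2200/3 ≈ -733.33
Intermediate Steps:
t = 5/3 (t = 0*(⅐) + 5*(⅓) = 0 + 5/3 = 5/3 ≈ 1.6667)
E = -20 (E = 4*(-5) = -20)
Z(a) = 2*a*(5/3 + a) (Z(a) = (5/3 + a)*(a + a) = (5/3 + a)*(2*a) = 2*a*(5/3 + a))
-Z(E) = -2*(-20)*(5 + 3*(-20))/3 = -2*(-20)*(5 - 60)/3 = -2*(-20)*(-55)/3 = -1*2200/3 = -2200/3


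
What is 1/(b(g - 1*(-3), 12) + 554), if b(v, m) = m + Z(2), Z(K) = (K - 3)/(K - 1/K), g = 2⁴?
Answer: 3/1696 ≈ 0.0017689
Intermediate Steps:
g = 16
Z(K) = (-3 + K)/(K - 1/K)
b(v, m) = -⅔ + m (b(v, m) = m + 2*(-3 + 2)/(-1 + 2²) = m + 2*(-1)/(-1 + 4) = m + 2*(-1)/3 = m + 2*(⅓)*(-1) = m - ⅔ = -⅔ + m)
1/(b(g - 1*(-3), 12) + 554) = 1/((-⅔ + 12) + 554) = 1/(34/3 + 554) = 1/(1696/3) = 3/1696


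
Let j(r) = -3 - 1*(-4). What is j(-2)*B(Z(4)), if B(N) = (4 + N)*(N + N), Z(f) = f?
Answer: 64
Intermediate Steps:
j(r) = 1 (j(r) = -3 + 4 = 1)
B(N) = 2*N*(4 + N) (B(N) = (4 + N)*(2*N) = 2*N*(4 + N))
j(-2)*B(Z(4)) = 1*(2*4*(4 + 4)) = 1*(2*4*8) = 1*64 = 64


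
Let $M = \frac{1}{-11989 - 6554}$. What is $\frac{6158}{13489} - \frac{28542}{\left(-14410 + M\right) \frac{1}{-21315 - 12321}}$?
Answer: $- \frac{240129503371995526}{3604323267559} \approx -66623.0$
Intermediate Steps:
$M = - \frac{1}{18543}$ ($M = \frac{1}{-18543} = - \frac{1}{18543} \approx -5.3929 \cdot 10^{-5}$)
$\frac{6158}{13489} - \frac{28542}{\left(-14410 + M\right) \frac{1}{-21315 - 12321}} = \frac{6158}{13489} - \frac{28542}{\left(-14410 - \frac{1}{18543}\right) \frac{1}{-21315 - 12321}} = 6158 \cdot \frac{1}{13489} - \frac{28542}{\left(- \frac{267204631}{18543}\right) \frac{1}{-33636}} = \frac{6158}{13489} - \frac{28542}{\left(- \frac{267204631}{18543}\right) \left(- \frac{1}{33636}\right)} = \frac{6158}{13489} - \frac{28542}{\frac{267204631}{623712348}} = \frac{6158}{13489} - \frac{17801997836616}{267204631} = - \frac{240129503371995526}{3604323267559}$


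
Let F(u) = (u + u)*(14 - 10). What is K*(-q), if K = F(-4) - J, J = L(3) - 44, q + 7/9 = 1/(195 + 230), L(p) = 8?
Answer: 11864/3825 ≈ 3.1017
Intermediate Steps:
F(u) = 8*u (F(u) = (2*u)*4 = 8*u)
q = -2966/3825 (q = -7/9 + 1/(195 + 230) = -7/9 + 1/425 = -2966/3825 ≈ -0.77542)
J = -36 (J = 8 - 44 = -36)
K = 4 (K = 8*(-4) - 1*(-36) = -32 + 36 = 4)
K*(-q) = 4*(-1*(-2966/3825)) = 4*(2966/3825) = 11864/3825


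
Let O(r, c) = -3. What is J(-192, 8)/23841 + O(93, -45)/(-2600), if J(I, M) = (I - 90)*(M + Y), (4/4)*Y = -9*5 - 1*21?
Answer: 14199041/20662200 ≈ 0.68720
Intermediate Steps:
Y = -66 (Y = -9*5 - 1*21 = -45 - 21 = -66)
J(I, M) = (-90 + I)*(-66 + M) (J(I, M) = (I - 90)*(M - 66) = (-90 + I)*(-66 + M))
J(-192, 8)/23841 + O(93, -45)/(-2600) = (5940 - 90*8 - 66*(-192) - 192*8)/23841 - 3/(-2600) = (5940 - 720 + 12672 - 1536)*(1/23841) - 3*(-1/2600) = 16356*(1/23841) + 3/2600 = 5452/7947 + 3/2600 = 14199041/20662200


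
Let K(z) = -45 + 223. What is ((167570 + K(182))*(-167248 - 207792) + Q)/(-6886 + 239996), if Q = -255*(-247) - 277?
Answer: -31456073606/116555 ≈ -2.6988e+5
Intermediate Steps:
K(z) = 178
Q = 62708 (Q = 62985 - 277 = 62708)
((167570 + K(182))*(-167248 - 207792) + Q)/(-6886 + 239996) = ((167570 + 178)*(-167248 - 207792) + 62708)/(-6886 + 239996) = (167748*(-375040) + 62708)/233110 = (-62912209920 + 62708)*(1/233110) = -62912147212*1/233110 = -31456073606/116555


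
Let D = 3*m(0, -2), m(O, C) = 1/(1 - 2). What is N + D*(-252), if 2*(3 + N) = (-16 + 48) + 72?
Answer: 805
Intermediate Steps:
m(O, C) = -1 (m(O, C) = 1/(-1) = -1)
N = 49 (N = -3 + ((-16 + 48) + 72)/2 = -3 + (32 + 72)/2 = -3 + (½)*104 = -3 + 52 = 49)
D = -3 (D = 3*(-1) = -3)
N + D*(-252) = 49 - 3*(-252) = 49 + 756 = 805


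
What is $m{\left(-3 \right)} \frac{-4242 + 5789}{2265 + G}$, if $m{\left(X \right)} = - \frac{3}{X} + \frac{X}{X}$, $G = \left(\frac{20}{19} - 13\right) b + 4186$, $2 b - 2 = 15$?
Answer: $\frac{117572}{241279} \approx 0.48729$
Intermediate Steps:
$b = \frac{17}{2}$ ($b = 1 + \frac{1}{2} \cdot 15 = 1 + \frac{15}{2} = \frac{17}{2} \approx 8.5$)
$G = \frac{155209}{38}$ ($G = \left(\frac{20}{19} - 13\right) \frac{17}{2} + 4186 = \left(- \frac{227}{19}\right) \frac{17}{2} + 4186 = - \frac{3859}{38} + 4186 = \frac{155209}{38} \approx 4084.4$)
$m{\left(X \right)} = 1 - \frac{3}{X}$ ($m{\left(X \right)} = - \frac{3}{X} + 1 = 1 - \frac{3}{X}$)
$m{\left(-3 \right)} \frac{-4242 + 5789}{2265 + G} = \frac{-3 - 3}{-3} \frac{-4242 + 5789}{2265 + \frac{155209}{38}} = \left(- \frac{1}{3}\right) \left(-6\right) \frac{1547}{\frac{241279}{38}} = 2 \cdot 1547 \cdot \frac{38}{241279} = 2 \cdot \frac{58786}{241279} = \frac{117572}{241279}$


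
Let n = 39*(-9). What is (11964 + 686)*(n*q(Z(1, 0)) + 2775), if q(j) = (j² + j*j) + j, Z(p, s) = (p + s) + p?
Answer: -9297750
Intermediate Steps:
Z(p, s) = s + 2*p
q(j) = j + 2*j² (q(j) = (j² + j²) + j = 2*j² + j = j + 2*j²)
n = -351
(11964 + 686)*(n*q(Z(1, 0)) + 2775) = (11964 + 686)*(-351*(0 + 2*1)*(1 + 2*(0 + 2*1)) + 2775) = 12650*(-351*(0 + 2)*(1 + 2*(0 + 2)) + 2775) = 12650*(-702*(1 + 2*2) + 2775) = 12650*(-702*(1 + 4) + 2775) = 12650*(-702*5 + 2775) = 12650*(-351*10 + 2775) = 12650*(-3510 + 2775) = 12650*(-735) = -9297750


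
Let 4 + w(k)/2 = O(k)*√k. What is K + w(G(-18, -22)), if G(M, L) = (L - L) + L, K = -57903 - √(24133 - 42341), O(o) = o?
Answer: -57911 - 44*I*√22 - 4*I*√1138 ≈ -57911.0 - 341.32*I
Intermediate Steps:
K = -57903 - 4*I*√1138 (K = -57903 - √(-18208) = -57903 - 4*I*√1138 ≈ -57903.0 - 134.94*I)
G(M, L) = L (G(M, L) = 0 + L = L)
w(k) = -8 + 2*k^(3/2) (w(k) = -8 + 2*(k*√k) = -8 + 2*k^(3/2))
K + w(G(-18, -22)) = (-57903 - 4*I*√1138) + (-8 + 2*(-22)^(3/2)) = (-57903 - 4*I*√1138) + (-8 + 2*(-22*I*√22)) = (-57903 - 4*I*√1138) + (-8 - 44*I*√22) = -57911 - 44*I*√22 - 4*I*√1138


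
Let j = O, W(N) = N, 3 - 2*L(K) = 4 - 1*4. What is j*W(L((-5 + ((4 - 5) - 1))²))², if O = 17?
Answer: 153/4 ≈ 38.250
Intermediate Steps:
L(K) = 3/2 (L(K) = 3/2 - (4 - 1*4)/2 = 3/2 - (4 - 4)/2 = 3/2 - ½*0 = 3/2 + 0 = 3/2)
j = 17
j*W(L((-5 + ((4 - 5) - 1))²))² = 17*(3/2)² = 17*(9/4) = 153/4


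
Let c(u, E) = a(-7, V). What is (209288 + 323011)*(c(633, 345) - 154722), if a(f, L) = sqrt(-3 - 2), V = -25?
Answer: -82358365878 + 532299*I*sqrt(5) ≈ -8.2358e+10 + 1.1903e+6*I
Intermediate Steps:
a(f, L) = I*sqrt(5) (a(f, L) = sqrt(-5) = I*sqrt(5))
c(u, E) = I*sqrt(5)
(209288 + 323011)*(c(633, 345) - 154722) = (209288 + 323011)*(I*sqrt(5) - 154722) = 532299*(-154722 + I*sqrt(5)) = -82358365878 + 532299*I*sqrt(5)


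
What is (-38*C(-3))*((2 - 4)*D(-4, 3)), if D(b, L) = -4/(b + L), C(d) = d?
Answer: -912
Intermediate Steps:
D(b, L) = -4/(L + b)
(-38*C(-3))*((2 - 4)*D(-4, 3)) = (-38*(-3))*((2 - 4)*(-4/(3 - 4))) = 114*(-(-8)/(-1)) = 114*(-(-8)*(-1)) = 114*(-2*4) = 114*(-8) = -912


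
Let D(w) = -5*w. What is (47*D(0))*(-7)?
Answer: 0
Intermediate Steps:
(47*D(0))*(-7) = (47*(-5*0))*(-7) = (47*0)*(-7) = 0*(-7) = 0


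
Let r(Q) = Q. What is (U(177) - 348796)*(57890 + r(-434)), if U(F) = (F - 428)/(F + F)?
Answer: -1182387359160/59 ≈ -2.0040e+10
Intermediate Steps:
U(F) = (-428 + F)/(2*F) (U(F) = (-428 + F)/((2*F)) = (-428 + F)*(1/(2*F)) = (-428 + F)/(2*F))
(U(177) - 348796)*(57890 + r(-434)) = ((½)*(-428 + 177)/177 - 348796)*(57890 - 434) = ((½)*(1/177)*(-251) - 348796)*57456 = (-251/354 - 348796)*57456 = -123474035/354*57456 = -1182387359160/59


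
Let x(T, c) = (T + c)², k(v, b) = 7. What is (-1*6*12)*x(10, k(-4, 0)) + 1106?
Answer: -19702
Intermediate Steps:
(-1*6*12)*x(10, k(-4, 0)) + 1106 = (-1*6*12)*(10 + 7)² + 1106 = -6*12*17² + 1106 = -72*289 + 1106 = -20808 + 1106 = -19702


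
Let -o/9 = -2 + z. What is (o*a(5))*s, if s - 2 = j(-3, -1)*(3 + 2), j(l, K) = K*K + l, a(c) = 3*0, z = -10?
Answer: 0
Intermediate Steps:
a(c) = 0
j(l, K) = l + K² (j(l, K) = K² + l = l + K²)
s = -8 (s = 2 + (-3 + (-1)²)*(3 + 2) = 2 + (-3 + 1)*5 = 2 - 2*5 = 2 - 10 = -8)
o = 108 (o = -9*(-2 - 10) = -9*(-12) = 108)
(o*a(5))*s = (108*0)*(-8) = 0*(-8) = 0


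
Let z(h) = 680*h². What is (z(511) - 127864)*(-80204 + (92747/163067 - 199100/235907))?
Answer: -547447263417074587961552/38468646769 ≈ -1.4231e+13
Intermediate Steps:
(z(511) - 127864)*(-80204 + (92747/163067 - 199100/235907)) = (680*511² - 127864)*(-80204 + (92747/163067 - 199100/235907)) = (680*261121 - 127864)*(-80204 + (92747*(1/163067) - 199100*1/235907)) = (177562280 - 127864)*(-80204 + (92747/163067 - 199100/235907)) = 177434416*(-80204 - 10586973171/38468646769) = 177434416*(-3085349932434047/38468646769) = -547447263417074587961552/38468646769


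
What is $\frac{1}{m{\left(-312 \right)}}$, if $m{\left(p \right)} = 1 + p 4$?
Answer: $- \frac{1}{1247} \approx -0.00080192$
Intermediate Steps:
$m{\left(p \right)} = 1 + 4 p$
$\frac{1}{m{\left(-312 \right)}} = \frac{1}{1 + 4 \left(-312\right)} = \frac{1}{1 - 1248} = \frac{1}{-1247} = - \frac{1}{1247}$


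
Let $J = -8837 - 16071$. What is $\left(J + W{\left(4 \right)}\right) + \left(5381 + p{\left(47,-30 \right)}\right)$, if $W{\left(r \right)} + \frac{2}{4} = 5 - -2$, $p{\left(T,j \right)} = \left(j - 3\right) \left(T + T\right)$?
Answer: $- \frac{45245}{2} \approx -22623.0$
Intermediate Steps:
$p{\left(T,j \right)} = 2 T \left(-3 + j\right)$ ($p{\left(T,j \right)} = \left(-3 + j\right) 2 T = 2 T \left(-3 + j\right)$)
$W{\left(r \right)} = \frac{13}{2}$ ($W{\left(r \right)} = - \frac{1}{2} + \left(5 - -2\right) = - \frac{1}{2} + \left(5 + 2\right) = - \frac{1}{2} + 7 = \frac{13}{2}$)
$J = -24908$ ($J = -8837 - 16071 = -24908$)
$\left(J + W{\left(4 \right)}\right) + \left(5381 + p{\left(47,-30 \right)}\right) = \left(-24908 + \frac{13}{2}\right) + \left(5381 + 2 \cdot 47 \left(-3 - 30\right)\right) = - \frac{49803}{2} + \left(5381 + 2 \cdot 47 \left(-33\right)\right) = - \frac{49803}{2} + \left(5381 - 3102\right) = - \frac{49803}{2} + 2279 = - \frac{45245}{2}$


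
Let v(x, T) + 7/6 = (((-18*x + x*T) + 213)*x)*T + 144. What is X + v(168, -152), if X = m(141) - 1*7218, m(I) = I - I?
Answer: 4343171501/6 ≈ 7.2386e+8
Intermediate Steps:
m(I) = 0
v(x, T) = 857/6 + T*x*(213 - 18*x + T*x) (v(x, T) = -7/6 + ((((-18*x + x*T) + 213)*x)*T + 144) = -7/6 + ((((-18*x + T*x) + 213)*x)*T + 144) = -7/6 + (((213 - 18*x + T*x)*x)*T + 144) = -7/6 + ((x*(213 - 18*x + T*x))*T + 144) = -7/6 + (T*x*(213 - 18*x + T*x) + 144) = -7/6 + (144 + T*x*(213 - 18*x + T*x)) = 857/6 + T*x*(213 - 18*x + T*x))
X = -7218 (X = 0 - 1*7218 = 0 - 7218 = -7218)
X + v(168, -152) = -7218 + (857/6 + (-152)²*168² - 18*(-152)*168² + 213*(-152)*168) = -7218 + (857/6 + 23104*28224 - 18*(-152)*28224 - 5439168) = -7218 + (857/6 + 652087296 + 77220864 - 5439168) = -7218 + 4343214809/6 = 4343171501/6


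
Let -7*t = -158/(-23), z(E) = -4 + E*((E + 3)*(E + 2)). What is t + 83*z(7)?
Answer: 8365080/161 ≈ 51957.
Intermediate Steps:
z(E) = -4 + E*(2 + E)*(3 + E) (z(E) = -4 + E*((3 + E)*(2 + E)) = -4 + E*((2 + E)*(3 + E)) = -4 + E*(2 + E)*(3 + E))
t = -158/161 (t = -(-158)/(7*(-23)) = -(-158)*(-1)/(7*23) = -⅐*158/23 = -158/161 ≈ -0.98137)
t + 83*z(7) = -158/161 + 83*(-4 + 7³ + 5*7² + 6*7) = -158/161 + 83*(-4 + 343 + 5*49 + 42) = -158/161 + 83*(-4 + 343 + 245 + 42) = -158/161 + 83*626 = -158/161 + 51958 = 8365080/161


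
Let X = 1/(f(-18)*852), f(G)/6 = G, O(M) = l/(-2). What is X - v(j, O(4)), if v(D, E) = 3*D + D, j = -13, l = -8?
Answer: 4784831/92016 ≈ 52.000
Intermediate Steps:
O(M) = 4 (O(M) = -8/(-2) = -8*(-1/2) = 4)
f(G) = 6*G
v(D, E) = 4*D
X = -1/92016 (X = 1/((6*(-18))*852) = (1/852)/(-108) = -1/108*1/852 = -1/92016 ≈ -1.0868e-5)
X - v(j, O(4)) = -1/92016 - 4*(-13) = -1/92016 - 1*(-52) = -1/92016 + 52 = 4784831/92016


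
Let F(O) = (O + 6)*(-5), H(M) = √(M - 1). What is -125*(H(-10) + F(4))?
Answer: 6250 - 125*I*√11 ≈ 6250.0 - 414.58*I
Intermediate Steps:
H(M) = √(-1 + M)
F(O) = -30 - 5*O (F(O) = (6 + O)*(-5) = -30 - 5*O)
-125*(H(-10) + F(4)) = -125*(√(-1 - 10) + (-30 - 5*4)) = -125*(√(-11) + (-30 - 20)) = -125*(I*√11 - 50) = -125*(-50 + I*√11) = 6250 - 125*I*√11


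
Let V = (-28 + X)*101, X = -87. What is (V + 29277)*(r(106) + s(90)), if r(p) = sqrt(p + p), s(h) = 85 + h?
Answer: 3090850 + 35324*sqrt(53) ≈ 3.3480e+6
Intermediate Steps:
r(p) = sqrt(2)*sqrt(p) (r(p) = sqrt(2*p) = sqrt(2)*sqrt(p))
V = -11615 (V = (-28 - 87)*101 = -115*101 = -11615)
(V + 29277)*(r(106) + s(90)) = (-11615 + 29277)*(sqrt(2)*sqrt(106) + (85 + 90)) = 17662*(2*sqrt(53) + 175) = 17662*(175 + 2*sqrt(53)) = 3090850 + 35324*sqrt(53)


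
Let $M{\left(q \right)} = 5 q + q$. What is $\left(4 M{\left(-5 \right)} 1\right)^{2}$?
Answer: $14400$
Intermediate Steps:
$M{\left(q \right)} = 6 q$
$\left(4 M{\left(-5 \right)} 1\right)^{2} = \left(4 \cdot 6 \left(-5\right) 1\right)^{2} = \left(4 \left(-30\right) 1\right)^{2} = \left(\left(-120\right) 1\right)^{2} = \left(-120\right)^{2} = 14400$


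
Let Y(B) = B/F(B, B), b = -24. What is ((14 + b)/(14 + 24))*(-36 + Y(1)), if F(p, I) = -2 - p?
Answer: 545/57 ≈ 9.5614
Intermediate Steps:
Y(B) = B/(-2 - B)
((14 + b)/(14 + 24))*(-36 + Y(1)) = ((14 - 24)/(14 + 24))*(-36 - 1*1/(2 + 1)) = (-10/38)*(-36 - 1*1/3) = (-10*1/38)*(-36 - 1*1*⅓) = -5*(-36 - ⅓)/19 = -5/19*(-109/3) = 545/57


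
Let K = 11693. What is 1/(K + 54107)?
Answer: 1/65800 ≈ 1.5198e-5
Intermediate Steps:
1/(K + 54107) = 1/(11693 + 54107) = 1/65800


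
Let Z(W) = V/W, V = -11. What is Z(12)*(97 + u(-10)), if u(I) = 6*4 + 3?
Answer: -341/3 ≈ -113.67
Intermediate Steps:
u(I) = 27 (u(I) = 24 + 3 = 27)
Z(W) = -11/W
Z(12)*(97 + u(-10)) = (-11/12)*(97 + 27) = -11*1/12*124 = -11/12*124 = -341/3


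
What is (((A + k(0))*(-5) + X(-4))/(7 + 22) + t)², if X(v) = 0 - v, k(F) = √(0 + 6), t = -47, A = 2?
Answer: 1874311/841 + 13690*√6/841 ≈ 2268.5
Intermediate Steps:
k(F) = √6
X(v) = -v
(((A + k(0))*(-5) + X(-4))/(7 + 22) + t)² = (((2 + √6)*(-5) - 1*(-4))/(7 + 22) - 47)² = (((-10 - 5*√6) + 4)/29 - 47)² = ((-6 - 5*√6)*(1/29) - 47)² = ((-6/29 - 5*√6/29) - 47)² = (-1369/29 - 5*√6/29)²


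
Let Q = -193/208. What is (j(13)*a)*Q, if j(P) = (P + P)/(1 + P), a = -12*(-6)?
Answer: -1737/14 ≈ -124.07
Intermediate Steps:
a = 72
j(P) = 2*P/(1 + P) (j(P) = (2*P)/(1 + P) = 2*P/(1 + P))
Q = -193/208 (Q = -193*1/208 = -193/208 ≈ -0.92789)
(j(13)*a)*Q = ((2*13/(1 + 13))*72)*(-193/208) = ((2*13/14)*72)*(-193/208) = ((2*13*(1/14))*72)*(-193/208) = ((13/7)*72)*(-193/208) = (936/7)*(-193/208) = -1737/14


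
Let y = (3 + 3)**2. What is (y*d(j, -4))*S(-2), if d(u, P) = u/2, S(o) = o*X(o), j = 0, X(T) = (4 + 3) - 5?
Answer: 0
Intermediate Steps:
X(T) = 2 (X(T) = 7 - 5 = 2)
y = 36 (y = 6**2 = 36)
S(o) = 2*o (S(o) = o*2 = 2*o)
d(u, P) = u/2 (d(u, P) = u*(1/2) = u/2)
(y*d(j, -4))*S(-2) = (36*((1/2)*0))*(2*(-2)) = (36*0)*(-4) = 0*(-4) = 0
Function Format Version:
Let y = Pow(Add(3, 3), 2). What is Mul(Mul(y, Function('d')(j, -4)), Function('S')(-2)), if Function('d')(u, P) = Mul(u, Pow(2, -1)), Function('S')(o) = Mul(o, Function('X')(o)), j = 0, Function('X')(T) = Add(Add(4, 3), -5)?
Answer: 0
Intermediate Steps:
Function('X')(T) = 2 (Function('X')(T) = Add(7, -5) = 2)
y = 36 (y = Pow(6, 2) = 36)
Function('S')(o) = Mul(2, o) (Function('S')(o) = Mul(o, 2) = Mul(2, o))
Function('d')(u, P) = Mul(Rational(1, 2), u) (Function('d')(u, P) = Mul(u, Rational(1, 2)) = Mul(Rational(1, 2), u))
Mul(Mul(y, Function('d')(j, -4)), Function('S')(-2)) = Mul(Mul(36, Mul(Rational(1, 2), 0)), Mul(2, -2)) = Mul(Mul(36, 0), -4) = Mul(0, -4) = 0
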